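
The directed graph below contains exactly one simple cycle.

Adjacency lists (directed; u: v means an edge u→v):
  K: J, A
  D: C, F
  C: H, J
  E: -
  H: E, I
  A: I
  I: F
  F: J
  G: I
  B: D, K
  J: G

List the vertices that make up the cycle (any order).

DFS with gray/black marking from J:
J gray
  G gray
    I gray
      F gray
        F→J: J is gray → back edge
Back edge closes the cycle J → G → I → F → J; its vertices are {F, G, I, J}.

F, G, I, J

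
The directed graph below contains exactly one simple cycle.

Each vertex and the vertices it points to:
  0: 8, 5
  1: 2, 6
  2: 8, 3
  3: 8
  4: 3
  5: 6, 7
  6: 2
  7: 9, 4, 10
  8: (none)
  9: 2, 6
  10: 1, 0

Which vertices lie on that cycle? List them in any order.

0, 5, 7, 10

DFS with gray/black marking from 7:
7 gray
  9 gray
    2 gray
      8 gray
      8 black
      3 gray
        3→8: 8 black — skip
      3 black
    2 black
    6 gray
      6→2: 2 black — skip
    6 black
  9 black
  4 gray
    4→3: 3 black — skip
  4 black
  10 gray
    1 gray
      1→2: 2 black — skip
      1→6: 6 black — skip
    1 black
    0 gray
      0→8: 8 black — skip
      5 gray
        5→6: 6 black — skip
        5→7: 7 is gray → back edge
Back edge closes the cycle 7 → 10 → 0 → 5 → 7; its vertices are {0, 5, 7, 10}.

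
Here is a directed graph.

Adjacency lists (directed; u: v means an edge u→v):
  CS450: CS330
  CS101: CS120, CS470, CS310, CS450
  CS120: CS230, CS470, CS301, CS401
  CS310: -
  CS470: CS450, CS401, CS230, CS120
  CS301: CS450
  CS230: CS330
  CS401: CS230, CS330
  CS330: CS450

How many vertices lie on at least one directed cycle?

4

A vertex is on a directed cycle iff it belongs to a strongly connected component of size ≥ 2 (or has a self-loop).
The vertices on cycles are {CS120, CS330, CS450, CS470} — 4 in total.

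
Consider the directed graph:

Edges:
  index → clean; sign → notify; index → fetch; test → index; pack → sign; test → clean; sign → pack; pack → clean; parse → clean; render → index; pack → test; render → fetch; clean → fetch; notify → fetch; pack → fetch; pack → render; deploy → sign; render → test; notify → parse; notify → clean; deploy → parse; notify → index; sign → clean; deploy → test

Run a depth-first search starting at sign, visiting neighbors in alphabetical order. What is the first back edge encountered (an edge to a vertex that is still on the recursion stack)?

DFS from sign (visiting neighbors in alphabetical order); mark gray on enter, black on exit:
sign gray
  clean gray
    fetch gray
    fetch black
  clean black
  notify gray
    notify→clean: clean black — skip
    notify→fetch: fetch black — skip
    index gray
      index→clean: clean black — skip
      index→fetch: fetch black — skip
    index black
    parse gray
      parse→clean: clean black — skip
    parse black
  notify black
  pack gray
    pack→clean: clean black — skip
    pack→fetch: fetch black — skip
    render gray
      render→fetch: fetch black — skip
      render→index: index black — skip
      test gray
        test→clean: clean black — skip
        test→index: index black — skip
      test black
    render black
    pack→sign: sign is gray → back edge
First back edge: pack → sign.

pack->sign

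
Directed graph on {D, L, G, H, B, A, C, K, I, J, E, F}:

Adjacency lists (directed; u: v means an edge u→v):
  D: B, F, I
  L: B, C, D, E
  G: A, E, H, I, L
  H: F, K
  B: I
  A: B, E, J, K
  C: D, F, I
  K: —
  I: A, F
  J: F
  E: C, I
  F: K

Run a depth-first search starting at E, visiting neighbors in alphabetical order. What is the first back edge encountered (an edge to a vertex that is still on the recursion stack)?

DFS from E (visiting neighbors in alphabetical order); mark gray on enter, black on exit:
E gray
  C gray
    D gray
      B gray
        I gray
          A gray
            A→B: B is gray → back edge
First back edge: A → B.

A→B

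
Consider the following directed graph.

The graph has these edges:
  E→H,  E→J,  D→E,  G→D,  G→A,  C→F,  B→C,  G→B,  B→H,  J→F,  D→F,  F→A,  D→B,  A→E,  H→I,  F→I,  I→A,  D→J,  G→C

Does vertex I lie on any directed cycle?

Yes

I is on a cycle iff I can reach itself via ≥1 edge.
I → A → E → H → I — yes.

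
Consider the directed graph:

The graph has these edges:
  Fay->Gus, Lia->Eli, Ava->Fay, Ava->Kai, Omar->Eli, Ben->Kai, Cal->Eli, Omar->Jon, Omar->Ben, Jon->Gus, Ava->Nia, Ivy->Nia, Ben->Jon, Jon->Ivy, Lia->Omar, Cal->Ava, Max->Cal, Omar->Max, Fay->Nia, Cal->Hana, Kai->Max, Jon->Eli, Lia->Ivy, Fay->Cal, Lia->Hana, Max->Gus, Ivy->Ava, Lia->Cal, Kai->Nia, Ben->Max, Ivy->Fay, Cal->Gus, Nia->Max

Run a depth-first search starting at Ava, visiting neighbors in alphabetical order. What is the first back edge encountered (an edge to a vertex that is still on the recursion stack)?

DFS from Ava (visiting neighbors in alphabetical order); mark gray on enter, black on exit:
Ava gray
  Fay gray
    Cal gray
      Cal→Ava: Ava is gray → back edge
First back edge: Cal → Ava.

Cal->Ava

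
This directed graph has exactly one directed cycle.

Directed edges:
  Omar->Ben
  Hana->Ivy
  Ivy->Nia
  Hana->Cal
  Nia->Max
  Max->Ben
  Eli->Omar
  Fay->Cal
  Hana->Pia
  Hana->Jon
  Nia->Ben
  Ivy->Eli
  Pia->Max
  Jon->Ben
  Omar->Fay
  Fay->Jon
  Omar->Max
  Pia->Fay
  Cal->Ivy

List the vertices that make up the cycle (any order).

Cal, Eli, Fay, Ivy, Omar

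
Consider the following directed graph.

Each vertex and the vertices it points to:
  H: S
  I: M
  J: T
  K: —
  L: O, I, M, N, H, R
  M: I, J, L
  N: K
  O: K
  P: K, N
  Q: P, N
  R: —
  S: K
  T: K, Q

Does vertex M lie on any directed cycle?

Yes

M is on a cycle iff M can reach itself via ≥1 edge.
M → I → M — yes.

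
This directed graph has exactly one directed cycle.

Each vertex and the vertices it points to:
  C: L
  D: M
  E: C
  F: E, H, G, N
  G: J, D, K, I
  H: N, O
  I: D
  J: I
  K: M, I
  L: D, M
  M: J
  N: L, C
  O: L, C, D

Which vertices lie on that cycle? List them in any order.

DFS with gray/black marking from J:
J gray
  I gray
    D gray
      M gray
        M→J: J is gray → back edge
Back edge closes the cycle J → I → D → M → J; its vertices are {D, I, J, M}.

D, I, J, M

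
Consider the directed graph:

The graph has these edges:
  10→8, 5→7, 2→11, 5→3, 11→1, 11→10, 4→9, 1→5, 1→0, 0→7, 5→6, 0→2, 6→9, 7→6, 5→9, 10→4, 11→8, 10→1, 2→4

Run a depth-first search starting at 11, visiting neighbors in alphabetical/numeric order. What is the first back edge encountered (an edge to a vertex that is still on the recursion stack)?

DFS from 11 (visiting neighbors in alphabetical/numeric order); mark gray on enter, black on exit:
11 gray
  1 gray
    0 gray
      2 gray
        4 gray
          9 gray
          9 black
        4 black
        2→11: 11 is gray → back edge
First back edge: 2 → 11.

2→11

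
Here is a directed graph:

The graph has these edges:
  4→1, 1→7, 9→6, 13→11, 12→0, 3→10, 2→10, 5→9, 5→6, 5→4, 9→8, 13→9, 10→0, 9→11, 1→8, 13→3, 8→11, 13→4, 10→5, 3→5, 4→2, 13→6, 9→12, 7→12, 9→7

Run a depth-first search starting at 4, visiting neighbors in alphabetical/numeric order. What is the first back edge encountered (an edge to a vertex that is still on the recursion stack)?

5→4

DFS from 4 (visiting neighbors in alphabetical/numeric order); mark gray on enter, black on exit:
4 gray
  1 gray
    7 gray
      12 gray
        0 gray
        0 black
      12 black
    7 black
    8 gray
      11 gray
      11 black
    8 black
  1 black
  2 gray
    10 gray
      10→0: 0 black — skip
      5 gray
        5→4: 4 is gray → back edge
First back edge: 5 → 4.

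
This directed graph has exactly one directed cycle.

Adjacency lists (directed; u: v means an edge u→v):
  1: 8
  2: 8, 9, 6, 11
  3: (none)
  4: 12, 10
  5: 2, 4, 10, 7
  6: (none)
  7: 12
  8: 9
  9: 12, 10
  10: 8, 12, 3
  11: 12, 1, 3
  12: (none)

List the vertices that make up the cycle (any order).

DFS with gray/black marking from 10:
10 gray
  8 gray
    9 gray
      12 gray
      12 black
      9→10: 10 is gray → back edge
Back edge closes the cycle 10 → 8 → 9 → 10; its vertices are {8, 9, 10}.

8, 9, 10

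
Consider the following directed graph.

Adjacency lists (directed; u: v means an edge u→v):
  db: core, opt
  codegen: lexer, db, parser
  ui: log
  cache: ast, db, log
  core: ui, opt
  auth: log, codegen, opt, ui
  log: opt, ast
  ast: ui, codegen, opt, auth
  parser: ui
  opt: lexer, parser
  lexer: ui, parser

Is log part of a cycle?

log is on a cycle iff log can reach itself via ≥1 edge.
log → ast → ui → log — yes.

Yes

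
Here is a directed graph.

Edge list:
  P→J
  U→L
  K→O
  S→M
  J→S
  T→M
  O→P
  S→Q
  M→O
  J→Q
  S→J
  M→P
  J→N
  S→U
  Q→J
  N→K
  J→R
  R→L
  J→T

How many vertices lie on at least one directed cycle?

9

A vertex is on a directed cycle iff it belongs to a strongly connected component of size ≥ 2 (or has a self-loop).
The vertices on cycles are {J, K, M, N, O, P, Q, S, T} — 9 in total.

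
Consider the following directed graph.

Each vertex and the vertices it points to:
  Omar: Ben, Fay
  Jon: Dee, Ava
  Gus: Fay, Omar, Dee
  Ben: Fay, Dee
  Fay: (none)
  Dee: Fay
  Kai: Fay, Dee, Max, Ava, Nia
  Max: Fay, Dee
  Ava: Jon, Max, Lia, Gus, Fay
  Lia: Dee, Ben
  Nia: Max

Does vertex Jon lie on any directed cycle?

Jon is on a cycle iff Jon can reach itself via ≥1 edge.
Jon → Ava → Jon — yes.

Yes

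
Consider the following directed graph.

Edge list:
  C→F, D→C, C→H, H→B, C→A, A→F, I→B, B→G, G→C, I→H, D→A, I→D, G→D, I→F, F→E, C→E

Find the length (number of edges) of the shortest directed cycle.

4

For each vertex v, BFS finds the shortest path from v back to v.
The shortest such closed walk is H → B → G → C → H, length 4.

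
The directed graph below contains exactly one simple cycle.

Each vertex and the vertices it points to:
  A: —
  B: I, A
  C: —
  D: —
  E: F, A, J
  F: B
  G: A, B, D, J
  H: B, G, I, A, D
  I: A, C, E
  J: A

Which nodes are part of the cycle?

B, E, F, I

DFS with gray/black marking from I:
I gray
  A gray
  A black
  C gray
  C black
  E gray
    F gray
      B gray
        B→I: I is gray → back edge
Back edge closes the cycle I → E → F → B → I; its vertices are {B, E, F, I}.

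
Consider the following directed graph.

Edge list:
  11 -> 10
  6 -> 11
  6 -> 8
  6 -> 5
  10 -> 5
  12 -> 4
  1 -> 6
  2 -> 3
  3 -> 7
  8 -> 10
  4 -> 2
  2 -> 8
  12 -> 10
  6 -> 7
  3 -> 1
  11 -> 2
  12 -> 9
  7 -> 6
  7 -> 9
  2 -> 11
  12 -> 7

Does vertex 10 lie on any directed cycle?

10 lies on a cycle iff there is a path from 10 back to itself.
Exploring from 10, it never reaches itself; equivalently, its strongly connected component is a singleton.

No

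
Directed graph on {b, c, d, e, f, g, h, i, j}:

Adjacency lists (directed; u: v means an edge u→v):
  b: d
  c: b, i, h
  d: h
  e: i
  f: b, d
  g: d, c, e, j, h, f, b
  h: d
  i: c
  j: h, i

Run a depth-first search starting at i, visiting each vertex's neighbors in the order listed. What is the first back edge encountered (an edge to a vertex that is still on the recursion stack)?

h->d

DFS from i (visiting each vertex's neighbors in the order listed); mark gray on enter, black on exit:
i gray
  c gray
    b gray
      d gray
        h gray
          h→d: d is gray → back edge
First back edge: h → d.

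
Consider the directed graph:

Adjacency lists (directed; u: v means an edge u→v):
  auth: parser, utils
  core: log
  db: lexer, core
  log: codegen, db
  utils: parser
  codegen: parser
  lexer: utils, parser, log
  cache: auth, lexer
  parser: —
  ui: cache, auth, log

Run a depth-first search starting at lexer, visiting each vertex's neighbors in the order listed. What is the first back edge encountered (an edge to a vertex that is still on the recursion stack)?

DFS from lexer (visiting each vertex's neighbors in the order listed); mark gray on enter, black on exit:
lexer gray
  utils gray
    parser gray
    parser black
  utils black
  lexer→parser: parser black — skip
  log gray
    codegen gray
      codegen→parser: parser black — skip
    codegen black
    db gray
      db→lexer: lexer is gray → back edge
First back edge: db → lexer.

db→lexer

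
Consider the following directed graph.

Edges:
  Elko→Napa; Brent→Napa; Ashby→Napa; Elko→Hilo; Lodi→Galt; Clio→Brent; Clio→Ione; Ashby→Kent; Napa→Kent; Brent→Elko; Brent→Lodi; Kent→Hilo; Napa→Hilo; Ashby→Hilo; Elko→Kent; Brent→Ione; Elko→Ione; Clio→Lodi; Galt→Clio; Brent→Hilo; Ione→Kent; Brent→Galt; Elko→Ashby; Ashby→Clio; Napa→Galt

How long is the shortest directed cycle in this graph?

For each vertex v, BFS finds the shortest path from v back to v.
The shortest such closed walk is Clio → Lodi → Galt → Clio, length 3.

3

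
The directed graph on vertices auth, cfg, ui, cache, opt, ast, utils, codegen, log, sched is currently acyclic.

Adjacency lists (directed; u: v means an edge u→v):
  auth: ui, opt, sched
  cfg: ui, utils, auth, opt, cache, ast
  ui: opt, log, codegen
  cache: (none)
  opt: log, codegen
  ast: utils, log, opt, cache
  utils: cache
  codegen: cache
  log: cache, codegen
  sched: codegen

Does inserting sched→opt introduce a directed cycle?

No

Adding sched→opt creates a cycle iff opt can already reach sched.
Explore from opt: no path reaches sched. The graph stays acyclic.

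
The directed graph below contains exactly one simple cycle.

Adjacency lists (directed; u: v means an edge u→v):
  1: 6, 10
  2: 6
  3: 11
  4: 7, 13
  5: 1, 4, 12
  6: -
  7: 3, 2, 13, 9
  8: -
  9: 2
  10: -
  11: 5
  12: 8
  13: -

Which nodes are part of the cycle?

DFS with gray/black marking from 5:
5 gray
  1 gray
    6 gray
    6 black
    10 gray
    10 black
  1 black
  4 gray
    7 gray
      3 gray
        11 gray
          11→5: 5 is gray → back edge
Back edge closes the cycle 5 → 4 → 7 → 3 → 11 → 5; its vertices are {3, 4, 5, 7, 11}.

3, 4, 5, 7, 11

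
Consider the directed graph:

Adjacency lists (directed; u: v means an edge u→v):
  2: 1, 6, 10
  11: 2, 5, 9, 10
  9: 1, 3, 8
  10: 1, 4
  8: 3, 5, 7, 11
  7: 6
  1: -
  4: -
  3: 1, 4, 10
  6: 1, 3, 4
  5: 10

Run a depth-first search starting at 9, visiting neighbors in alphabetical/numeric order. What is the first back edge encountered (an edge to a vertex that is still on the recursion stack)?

DFS from 9 (visiting neighbors in alphabetical/numeric order); mark gray on enter, black on exit:
9 gray
  1 gray
  1 black
  3 gray
    3→1: 1 black — skip
    4 gray
    4 black
    10 gray
      10→1: 1 black — skip
      10→4: 4 black — skip
    10 black
  3 black
  8 gray
    8→3: 3 black — skip
    5 gray
      5→10: 10 black — skip
    5 black
    7 gray
      6 gray
        6→1: 1 black — skip
        6→3: 3 black — skip
        6→4: 4 black — skip
      6 black
    7 black
    11 gray
      2 gray
        2→1: 1 black — skip
        2→6: 6 black — skip
        2→10: 10 black — skip
      2 black
      11→5: 5 black — skip
      11→9: 9 is gray → back edge
First back edge: 11 → 9.

11->9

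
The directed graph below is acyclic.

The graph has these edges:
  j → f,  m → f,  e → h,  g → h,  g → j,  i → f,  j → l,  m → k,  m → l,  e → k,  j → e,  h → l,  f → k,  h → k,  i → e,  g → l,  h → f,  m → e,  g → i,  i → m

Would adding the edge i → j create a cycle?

No

Adding i→j creates a cycle iff j can already reach i.
Explore from j: no path reaches i. The graph stays acyclic.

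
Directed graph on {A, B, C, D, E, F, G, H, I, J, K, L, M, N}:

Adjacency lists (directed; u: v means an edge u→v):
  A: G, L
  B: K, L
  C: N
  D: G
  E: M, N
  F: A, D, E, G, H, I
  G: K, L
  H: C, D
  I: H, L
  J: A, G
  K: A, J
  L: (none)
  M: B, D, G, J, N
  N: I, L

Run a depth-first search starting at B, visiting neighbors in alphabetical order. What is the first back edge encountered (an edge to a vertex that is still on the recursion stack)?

DFS from B (visiting neighbors in alphabetical order); mark gray on enter, black on exit:
B gray
  K gray
    A gray
      G gray
        G→K: K is gray → back edge
First back edge: G → K.

G->K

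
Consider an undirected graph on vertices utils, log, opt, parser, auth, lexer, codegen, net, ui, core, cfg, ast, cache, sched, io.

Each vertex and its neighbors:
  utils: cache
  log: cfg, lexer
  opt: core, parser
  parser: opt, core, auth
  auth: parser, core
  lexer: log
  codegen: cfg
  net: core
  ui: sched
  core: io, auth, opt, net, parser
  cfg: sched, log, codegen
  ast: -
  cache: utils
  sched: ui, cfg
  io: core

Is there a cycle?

DFS, tracking each vertex's parent; an edge to a visited non-parent vertex closes a cycle.
Start from cache:
visit cache (parent –)
  visit utils (parent cache)
    utils–cache: parent, skip
visit log (parent –)
  visit cfg (parent log)
    visit sched (parent cfg)
      visit ui (parent sched)
        ui–sched: parent, skip
      sched–cfg: parent, skip
    cfg–log: parent, skip
    visit codegen (parent cfg)
      codegen–cfg: parent, skip
  visit lexer (parent log)
    lexer–log: parent, skip
visit opt (parent –)
  visit core (parent opt)
    visit io (parent core)
      io–core: parent, skip
    visit auth (parent core)
      visit parser (parent auth)
        parser–opt: opt visited and ≠ parent → cycle
Cycle: opt – core – auth – parser – opt.

Yes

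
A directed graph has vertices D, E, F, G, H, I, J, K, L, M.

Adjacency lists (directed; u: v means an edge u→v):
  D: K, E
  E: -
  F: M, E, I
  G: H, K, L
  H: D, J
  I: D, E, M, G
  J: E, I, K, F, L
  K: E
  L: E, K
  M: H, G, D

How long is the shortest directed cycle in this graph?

4

For each vertex v, BFS finds the shortest path from v back to v.
The shortest such closed walk is J → F → M → H → J, length 4.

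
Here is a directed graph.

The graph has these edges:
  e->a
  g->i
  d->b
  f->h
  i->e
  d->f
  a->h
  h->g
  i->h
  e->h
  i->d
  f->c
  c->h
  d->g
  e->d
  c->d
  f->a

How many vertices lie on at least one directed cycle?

8

A vertex is on a directed cycle iff it belongs to a strongly connected component of size ≥ 2 (or has a self-loop).
The vertices on cycles are {a, c, d, e, f, g, h, i} — 8 in total.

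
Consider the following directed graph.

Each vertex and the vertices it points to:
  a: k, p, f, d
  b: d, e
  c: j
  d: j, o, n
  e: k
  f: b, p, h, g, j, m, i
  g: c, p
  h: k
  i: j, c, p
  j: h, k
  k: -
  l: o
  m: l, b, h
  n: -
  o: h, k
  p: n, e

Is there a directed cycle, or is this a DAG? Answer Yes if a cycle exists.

DFS with white/gray/black marking, starting from c:
c gray
  j gray
    h gray
      k gray
      k black
    h black
    j→k: k black — skip
  j black
c black
a gray
  a→k: k black — skip
  p gray
    n gray
    n black
    e gray
      e→k: k black — skip
    e black
  p black
  f gray
    b gray
      d gray
        d→j: j black — skip
        o gray
          o→h: h black — skip
          o→k: k black — skip
        o black
        d→n: n black — skip
      d black
      b→e: e black — skip
    b black
    f→p: p black — skip
    f→h: h black — skip
    g gray
      g→c: c black — skip
      g→p: p black — skip
    g black
    f→j: j black — skip
    m gray
      l gray
        l→o: o black — skip
      l black
      m→b: b black — skip
      m→h: h black — skip
    m black
    i gray
      i→j: j black — skip
      i→c: c black — skip
      i→p: p black — skip
    i black
  f black
  a→d: d black — skip
a black
Every edge goes to a white or black vertex — no back edge, so the graph is acyclic.

No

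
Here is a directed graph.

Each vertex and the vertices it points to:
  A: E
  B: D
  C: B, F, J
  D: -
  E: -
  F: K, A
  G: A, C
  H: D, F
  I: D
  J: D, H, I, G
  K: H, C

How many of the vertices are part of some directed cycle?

A vertex is on a directed cycle iff it belongs to a strongly connected component of size ≥ 2 (or has a self-loop).
The vertices on cycles are {C, F, G, H, J, K} — 6 in total.

6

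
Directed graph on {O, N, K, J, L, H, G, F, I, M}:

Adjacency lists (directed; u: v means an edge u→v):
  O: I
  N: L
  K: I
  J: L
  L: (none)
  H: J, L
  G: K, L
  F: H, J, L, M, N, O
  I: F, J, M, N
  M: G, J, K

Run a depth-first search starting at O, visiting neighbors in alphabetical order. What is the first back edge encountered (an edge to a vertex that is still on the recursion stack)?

K->I

DFS from O (visiting neighbors in alphabetical order); mark gray on enter, black on exit:
O gray
  I gray
    F gray
      H gray
        J gray
          L gray
          L black
        J black
        H→L: L black — skip
      H black
      F→J: J black — skip
      F→L: L black — skip
      M gray
        G gray
          K gray
            K→I: I is gray → back edge
First back edge: K → I.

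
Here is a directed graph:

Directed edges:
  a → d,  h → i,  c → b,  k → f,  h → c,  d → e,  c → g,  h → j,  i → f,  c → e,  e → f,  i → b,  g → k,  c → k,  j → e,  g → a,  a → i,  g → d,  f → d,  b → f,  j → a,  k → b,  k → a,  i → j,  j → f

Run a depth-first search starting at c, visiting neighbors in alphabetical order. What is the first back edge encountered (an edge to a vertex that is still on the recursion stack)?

DFS from c (visiting neighbors in alphabetical order); mark gray on enter, black on exit:
c gray
  b gray
    f gray
      d gray
        e gray
          e→f: f is gray → back edge
First back edge: e → f.

e→f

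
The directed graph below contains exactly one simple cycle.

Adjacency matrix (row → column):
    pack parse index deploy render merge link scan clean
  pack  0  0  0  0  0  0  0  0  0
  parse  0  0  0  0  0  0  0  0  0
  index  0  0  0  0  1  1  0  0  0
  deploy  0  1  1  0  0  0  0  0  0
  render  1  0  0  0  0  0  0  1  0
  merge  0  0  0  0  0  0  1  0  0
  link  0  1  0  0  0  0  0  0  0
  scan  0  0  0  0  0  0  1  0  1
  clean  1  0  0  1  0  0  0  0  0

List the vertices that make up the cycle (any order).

DFS with gray/black marking from index:
index gray
  render gray
    scan gray
      link gray
        parse gray
        parse black
      link black
      clean gray
        pack gray
        pack black
        deploy gray
          deploy→index: index is gray → back edge
Back edge closes the cycle index → render → scan → clean → deploy → index; its vertices are {scan, clean, index, deploy, render}.

scan, clean, index, deploy, render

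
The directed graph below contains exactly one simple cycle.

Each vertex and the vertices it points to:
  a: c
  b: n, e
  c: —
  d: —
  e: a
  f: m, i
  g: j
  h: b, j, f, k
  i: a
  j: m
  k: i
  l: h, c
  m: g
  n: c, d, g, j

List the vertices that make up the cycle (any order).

DFS with gray/black marking from j:
j gray
  m gray
    g gray
      g→j: j is gray → back edge
Back edge closes the cycle j → m → g → j; its vertices are {g, j, m}.

g, j, m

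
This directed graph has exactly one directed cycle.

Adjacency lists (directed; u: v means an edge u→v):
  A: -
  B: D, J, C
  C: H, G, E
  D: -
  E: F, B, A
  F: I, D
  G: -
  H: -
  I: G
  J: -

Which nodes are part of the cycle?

DFS with gray/black marking from E:
E gray
  F gray
    I gray
      G gray
      G black
    I black
    D gray
    D black
  F black
  B gray
    B→D: D black — skip
    J gray
    J black
    C gray
      H gray
      H black
      C→G: G black — skip
      C→E: E is gray → back edge
Back edge closes the cycle E → B → C → E; its vertices are {B, C, E}.

B, C, E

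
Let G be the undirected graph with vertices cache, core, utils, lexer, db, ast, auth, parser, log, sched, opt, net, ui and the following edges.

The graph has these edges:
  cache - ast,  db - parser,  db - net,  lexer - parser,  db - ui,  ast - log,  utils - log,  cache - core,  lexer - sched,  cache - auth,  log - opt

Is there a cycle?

DFS, tracking each vertex's parent; an edge to a visited non-parent vertex closes a cycle.
Start from net:
visit net (parent –)
  visit db (parent net)
    db–net: parent, skip
    visit ui (parent db)
      ui–db: parent, skip
    visit parser (parent db)
      parser–db: parent, skip
      visit lexer (parent parser)
        visit sched (parent lexer)
          sched–lexer: parent, skip
        lexer–parser: parent, skip
visit cache (parent –)
  visit auth (parent cache)
    auth–cache: parent, skip
  visit core (parent cache)
    core–cache: parent, skip
  visit ast (parent cache)
    visit log (parent ast)
      log–ast: parent, skip
      visit opt (parent log)
        opt–log: parent, skip
      visit utils (parent log)
        utils–log: parent, skip
    ast–cache: parent, skip
No non-parent visited neighbor found — the graph is a forest.

No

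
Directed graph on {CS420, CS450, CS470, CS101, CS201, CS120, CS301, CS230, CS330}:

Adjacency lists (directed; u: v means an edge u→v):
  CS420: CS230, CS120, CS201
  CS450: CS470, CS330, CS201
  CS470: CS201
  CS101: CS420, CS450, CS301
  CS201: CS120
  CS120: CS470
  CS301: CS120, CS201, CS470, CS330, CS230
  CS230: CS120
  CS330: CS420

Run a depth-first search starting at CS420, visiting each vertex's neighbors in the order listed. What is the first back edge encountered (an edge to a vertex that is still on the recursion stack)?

CS201->CS120

DFS from CS420 (visiting each vertex's neighbors in the order listed); mark gray on enter, black on exit:
CS420 gray
  CS230 gray
    CS120 gray
      CS470 gray
        CS201 gray
          CS201→CS120: CS120 is gray → back edge
First back edge: CS201 → CS120.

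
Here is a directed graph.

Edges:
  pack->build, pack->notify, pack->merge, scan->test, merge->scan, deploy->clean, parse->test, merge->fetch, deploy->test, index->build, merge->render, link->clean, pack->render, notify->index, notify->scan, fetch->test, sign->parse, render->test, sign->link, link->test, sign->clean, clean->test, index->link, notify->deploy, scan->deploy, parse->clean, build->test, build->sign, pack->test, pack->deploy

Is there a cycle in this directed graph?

No

DFS with white/gray/black marking, starting from parse:
parse gray
  test gray
  test black
  clean gray
    clean→test: test black — skip
  clean black
parse black
fetch gray
  fetch→test: test black — skip
fetch black
build gray
  build→test: test black — skip
  sign gray
    link gray
      link→test: test black — skip
      link→clean: clean black — skip
    link black
    sign→parse: parse black — skip
    sign→clean: clean black — skip
  sign black
build black
notify gray
  scan gray
    scan→test: test black — skip
    deploy gray
      deploy→clean: clean black — skip
      deploy→test: test black — skip
    deploy black
  scan black
  index gray
    index→link: link black — skip
    index→build: build black — skip
  index black
  notify→deploy: deploy black — skip
notify black
merge gray
  merge→scan: scan black — skip
  render gray
    render→test: test black — skip
  render black
  merge→fetch: fetch black — skip
merge black
pack gray
  pack→notify: notify black — skip
  pack→build: build black — skip
  pack→merge: merge black — skip
  pack→deploy: deploy black — skip
  pack→render: render black — skip
  pack→test: test black — skip
pack black
Every edge goes to a white or black vertex — no back edge, so the graph is acyclic.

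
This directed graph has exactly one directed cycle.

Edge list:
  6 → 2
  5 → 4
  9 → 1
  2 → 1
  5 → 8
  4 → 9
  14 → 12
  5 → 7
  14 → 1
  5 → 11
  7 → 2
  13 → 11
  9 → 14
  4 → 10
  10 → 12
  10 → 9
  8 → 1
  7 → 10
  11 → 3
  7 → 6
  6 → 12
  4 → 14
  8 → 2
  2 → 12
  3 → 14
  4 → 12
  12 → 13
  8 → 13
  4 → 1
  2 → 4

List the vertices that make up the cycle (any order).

DFS with gray/black marking from 13:
13 gray
  11 gray
    3 gray
      14 gray
        1 gray
        1 black
        12 gray
          12→13: 13 is gray → back edge
Back edge closes the cycle 13 → 11 → 3 → 14 → 12 → 13; its vertices are {3, 11, 12, 13, 14}.

3, 11, 12, 13, 14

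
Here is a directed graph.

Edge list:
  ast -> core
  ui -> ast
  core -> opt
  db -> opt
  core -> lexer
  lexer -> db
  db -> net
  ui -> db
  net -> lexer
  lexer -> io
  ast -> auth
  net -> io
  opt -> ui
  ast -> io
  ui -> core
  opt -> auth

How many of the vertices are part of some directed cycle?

7

A vertex is on a directed cycle iff it belongs to a strongly connected component of size ≥ 2 (or has a self-loop).
The vertices on cycles are {db, ui, ast, net, opt, core, lexer} — 7 in total.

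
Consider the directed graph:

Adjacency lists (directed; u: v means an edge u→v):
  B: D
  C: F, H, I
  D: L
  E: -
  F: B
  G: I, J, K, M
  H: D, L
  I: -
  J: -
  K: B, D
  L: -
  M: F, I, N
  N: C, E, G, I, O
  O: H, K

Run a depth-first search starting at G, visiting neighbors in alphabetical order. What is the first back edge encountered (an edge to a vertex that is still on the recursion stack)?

N->G

DFS from G (visiting neighbors in alphabetical order); mark gray on enter, black on exit:
G gray
  I gray
  I black
  J gray
  J black
  K gray
    B gray
      D gray
        L gray
        L black
      D black
    B black
    K→D: D black — skip
  K black
  M gray
    F gray
      F→B: B black — skip
    F black
    M→I: I black — skip
    N gray
      C gray
        C→F: F black — skip
        H gray
          H→D: D black — skip
          H→L: L black — skip
        H black
        C→I: I black — skip
      C black
      E gray
      E black
      N→G: G is gray → back edge
First back edge: N → G.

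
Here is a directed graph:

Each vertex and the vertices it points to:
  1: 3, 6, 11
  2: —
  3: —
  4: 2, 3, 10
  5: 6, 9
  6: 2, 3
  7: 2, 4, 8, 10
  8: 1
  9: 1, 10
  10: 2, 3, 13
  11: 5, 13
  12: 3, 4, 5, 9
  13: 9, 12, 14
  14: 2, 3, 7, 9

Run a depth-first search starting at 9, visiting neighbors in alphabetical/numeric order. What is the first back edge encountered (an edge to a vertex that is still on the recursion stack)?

5→9

DFS from 9 (visiting neighbors in alphabetical/numeric order); mark gray on enter, black on exit:
9 gray
  1 gray
    3 gray
    3 black
    6 gray
      2 gray
      2 black
      6→3: 3 black — skip
    6 black
    11 gray
      5 gray
        5→6: 6 black — skip
        5→9: 9 is gray → back edge
First back edge: 5 → 9.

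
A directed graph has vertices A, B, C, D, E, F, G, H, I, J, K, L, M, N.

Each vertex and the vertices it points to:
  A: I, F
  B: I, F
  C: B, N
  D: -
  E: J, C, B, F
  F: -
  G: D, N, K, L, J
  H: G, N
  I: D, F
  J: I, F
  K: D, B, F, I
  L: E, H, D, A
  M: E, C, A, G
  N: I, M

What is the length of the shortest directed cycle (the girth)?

3

For each vertex v, BFS finds the shortest path from v back to v.
The shortest such closed walk is L → H → G → L, length 3.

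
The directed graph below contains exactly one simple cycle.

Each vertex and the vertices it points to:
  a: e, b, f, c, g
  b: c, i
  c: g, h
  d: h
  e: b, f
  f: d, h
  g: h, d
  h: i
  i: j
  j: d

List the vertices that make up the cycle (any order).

d, h, i, j

DFS with gray/black marking from i:
i gray
  j gray
    d gray
      h gray
        h→i: i is gray → back edge
Back edge closes the cycle i → j → d → h → i; its vertices are {d, h, i, j}.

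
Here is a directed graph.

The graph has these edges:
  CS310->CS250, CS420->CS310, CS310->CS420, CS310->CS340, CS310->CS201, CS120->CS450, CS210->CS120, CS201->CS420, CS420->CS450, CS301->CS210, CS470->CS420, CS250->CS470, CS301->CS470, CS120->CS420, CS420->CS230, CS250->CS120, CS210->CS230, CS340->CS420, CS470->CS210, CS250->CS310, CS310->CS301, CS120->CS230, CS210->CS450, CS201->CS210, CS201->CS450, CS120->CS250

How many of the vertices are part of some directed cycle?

9

A vertex is on a directed cycle iff it belongs to a strongly connected component of size ≥ 2 (or has a self-loop).
The vertices on cycles are {CS120, CS201, CS210, CS250, CS301, CS310, CS340, CS420, CS470} — 9 in total.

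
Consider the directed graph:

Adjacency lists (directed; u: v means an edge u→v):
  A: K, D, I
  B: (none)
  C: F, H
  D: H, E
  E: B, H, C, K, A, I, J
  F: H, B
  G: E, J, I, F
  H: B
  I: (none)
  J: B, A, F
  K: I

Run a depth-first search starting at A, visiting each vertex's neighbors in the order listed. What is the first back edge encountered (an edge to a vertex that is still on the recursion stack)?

E->A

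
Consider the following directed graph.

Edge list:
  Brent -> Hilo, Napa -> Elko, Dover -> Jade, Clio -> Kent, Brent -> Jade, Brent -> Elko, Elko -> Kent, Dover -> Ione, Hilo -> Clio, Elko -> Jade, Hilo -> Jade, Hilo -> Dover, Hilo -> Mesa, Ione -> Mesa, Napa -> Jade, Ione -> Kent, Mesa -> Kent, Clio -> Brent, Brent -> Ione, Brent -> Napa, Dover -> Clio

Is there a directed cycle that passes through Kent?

Kent lies on a cycle iff there is a path from Kent back to itself.
Exploring from Kent, it never reaches itself; equivalently, its strongly connected component is a singleton.

No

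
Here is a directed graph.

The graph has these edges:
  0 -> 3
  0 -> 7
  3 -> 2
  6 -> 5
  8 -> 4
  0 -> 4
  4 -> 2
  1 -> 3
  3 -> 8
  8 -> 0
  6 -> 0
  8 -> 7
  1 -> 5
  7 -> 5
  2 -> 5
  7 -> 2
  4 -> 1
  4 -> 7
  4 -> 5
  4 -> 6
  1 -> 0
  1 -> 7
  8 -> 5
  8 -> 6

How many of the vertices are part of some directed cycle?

6

A vertex is on a directed cycle iff it belongs to a strongly connected component of size ≥ 2 (or has a self-loop).
The vertices on cycles are {0, 1, 3, 4, 6, 8} — 6 in total.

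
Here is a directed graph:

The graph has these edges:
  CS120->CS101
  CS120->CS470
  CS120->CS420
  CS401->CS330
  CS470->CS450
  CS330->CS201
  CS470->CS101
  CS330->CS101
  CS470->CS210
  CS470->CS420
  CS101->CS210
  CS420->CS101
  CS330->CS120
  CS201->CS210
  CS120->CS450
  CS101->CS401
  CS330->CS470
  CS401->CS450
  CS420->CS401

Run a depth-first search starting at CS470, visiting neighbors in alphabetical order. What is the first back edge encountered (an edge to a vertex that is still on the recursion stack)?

DFS from CS470 (visiting neighbors in alphabetical order); mark gray on enter, black on exit:
CS470 gray
  CS101 gray
    CS210 gray
    CS210 black
    CS401 gray
      CS330 gray
        CS330→CS101: CS101 is gray → back edge
First back edge: CS330 → CS101.

CS330→CS101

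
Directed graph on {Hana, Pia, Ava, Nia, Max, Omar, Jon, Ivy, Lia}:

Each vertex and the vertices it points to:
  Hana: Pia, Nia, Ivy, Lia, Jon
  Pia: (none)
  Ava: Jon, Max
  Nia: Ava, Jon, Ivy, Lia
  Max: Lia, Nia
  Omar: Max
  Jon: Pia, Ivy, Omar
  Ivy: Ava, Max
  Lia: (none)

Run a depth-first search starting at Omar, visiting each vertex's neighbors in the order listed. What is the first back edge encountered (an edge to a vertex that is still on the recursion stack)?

Ivy->Ava

DFS from Omar (visiting each vertex's neighbors in the order listed); mark gray on enter, black on exit:
Omar gray
  Max gray
    Lia gray
    Lia black
    Nia gray
      Ava gray
        Jon gray
          Pia gray
          Pia black
          Ivy gray
            Ivy→Ava: Ava is gray → back edge
First back edge: Ivy → Ava.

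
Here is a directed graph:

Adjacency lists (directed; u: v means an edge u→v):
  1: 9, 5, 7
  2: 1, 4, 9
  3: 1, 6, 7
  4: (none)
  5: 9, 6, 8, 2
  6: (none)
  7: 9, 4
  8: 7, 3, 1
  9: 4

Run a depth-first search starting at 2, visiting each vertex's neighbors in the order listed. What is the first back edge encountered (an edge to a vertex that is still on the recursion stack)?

DFS from 2 (visiting each vertex's neighbors in the order listed); mark gray on enter, black on exit:
2 gray
  1 gray
    9 gray
      4 gray
      4 black
    9 black
    5 gray
      5→9: 9 black — skip
      6 gray
      6 black
      8 gray
        7 gray
          7→9: 9 black — skip
          7→4: 4 black — skip
        7 black
        3 gray
          3→1: 1 is gray → back edge
First back edge: 3 → 1.

3→1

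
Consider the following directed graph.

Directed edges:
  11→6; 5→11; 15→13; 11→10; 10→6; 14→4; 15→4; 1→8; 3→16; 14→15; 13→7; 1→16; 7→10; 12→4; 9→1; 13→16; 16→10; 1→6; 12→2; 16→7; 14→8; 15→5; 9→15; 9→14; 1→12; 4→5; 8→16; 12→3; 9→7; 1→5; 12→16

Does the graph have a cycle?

DFS with white/gray/black marking, starting from 3:
3 gray
  16 gray
    10 gray
      6 gray
      6 black
    10 black
    7 gray
      7→10: 10 black — skip
    7 black
  16 black
3 black
15 gray
  13 gray
    13→16: 16 black — skip
    13→7: 7 black — skip
  13 black
  5 gray
    11 gray
      11→6: 6 black — skip
      11→10: 10 black — skip
    11 black
  5 black
  4 gray
    4→5: 5 black — skip
  4 black
15 black
14 gray
  14→15: 15 black — skip
  8 gray
    8→16: 16 black — skip
  8 black
  14→4: 4 black — skip
14 black
9 gray
  9→7: 7 black — skip
  9→14: 14 black — skip
  9→15: 15 black — skip
  1 gray
    1→6: 6 black — skip
    1→5: 5 black — skip
    1→16: 16 black — skip
    1→8: 8 black — skip
    12 gray
      2 gray
      2 black
      12→3: 3 black — skip
      12→16: 16 black — skip
      12→4: 4 black — skip
    12 black
  1 black
9 black
Every edge goes to a white or black vertex — no back edge, so the graph is acyclic.

No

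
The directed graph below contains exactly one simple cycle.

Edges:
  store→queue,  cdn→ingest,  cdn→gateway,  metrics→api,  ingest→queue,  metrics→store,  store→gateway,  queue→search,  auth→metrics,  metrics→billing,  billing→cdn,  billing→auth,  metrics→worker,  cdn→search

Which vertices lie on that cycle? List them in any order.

auth, billing, metrics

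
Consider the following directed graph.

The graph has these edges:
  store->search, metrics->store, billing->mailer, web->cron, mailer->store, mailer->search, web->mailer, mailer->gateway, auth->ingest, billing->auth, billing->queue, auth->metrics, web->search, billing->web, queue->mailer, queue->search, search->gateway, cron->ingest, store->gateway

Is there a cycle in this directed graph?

DFS with white/gray/black marking, starting from web:
web gray
  cron gray
    ingest gray
    ingest black
  cron black
  search gray
    gateway gray
    gateway black
  search black
  mailer gray
    mailer→search: search black — skip
    store gray
      store→search: search black — skip
      store→gateway: gateway black — skip
    store black
    mailer→gateway: gateway black — skip
  mailer black
web black
auth gray
  metrics gray
    metrics→store: store black — skip
  metrics black
  auth→ingest: ingest black — skip
auth black
queue gray
  queue→mailer: mailer black — skip
  queue→search: search black — skip
queue black
billing gray
  billing→mailer: mailer black — skip
  billing→web: web black — skip
  billing→queue: queue black — skip
  billing→auth: auth black — skip
billing black
Every edge goes to a white or black vertex — no back edge, so the graph is acyclic.

No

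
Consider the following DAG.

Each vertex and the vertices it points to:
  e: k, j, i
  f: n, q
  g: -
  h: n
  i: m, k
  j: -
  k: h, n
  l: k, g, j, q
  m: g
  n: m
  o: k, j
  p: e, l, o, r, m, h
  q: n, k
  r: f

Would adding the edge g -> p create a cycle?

Yes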